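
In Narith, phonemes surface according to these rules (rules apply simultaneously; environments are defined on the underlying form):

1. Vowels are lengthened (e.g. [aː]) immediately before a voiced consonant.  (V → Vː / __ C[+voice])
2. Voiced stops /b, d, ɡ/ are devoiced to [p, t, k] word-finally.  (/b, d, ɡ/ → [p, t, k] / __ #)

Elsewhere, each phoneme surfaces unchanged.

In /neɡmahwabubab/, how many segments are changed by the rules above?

Segments that undergo a rule: /e/ → [eː] (rule 1); /a/ → [aː] (rule 1); /u/ → [uː] (rule 1); /a/ → [aː] (rule 1); /b/ → [p] (rule 2).
All other segments surface unchanged.

5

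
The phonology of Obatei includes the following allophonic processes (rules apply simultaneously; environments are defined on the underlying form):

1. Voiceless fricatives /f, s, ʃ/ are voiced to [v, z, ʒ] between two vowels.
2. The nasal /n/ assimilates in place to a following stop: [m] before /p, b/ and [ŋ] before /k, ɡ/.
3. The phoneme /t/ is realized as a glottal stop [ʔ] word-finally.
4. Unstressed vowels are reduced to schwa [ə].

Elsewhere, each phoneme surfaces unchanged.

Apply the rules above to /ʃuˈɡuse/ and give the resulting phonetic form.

[ʃəˈɡuzə]

/ʃ/ (word-initial) fails the environment for rule 1, so it stays [ʃ].
/u/ (between /ʃ/ and /ɡ/) occurs in an unstressed syllable → [ə] by rule 4.
/ɡ/ — not in any rule's target class → [ɡ].
/u/ (between /ɡ/ and /s/): rule 4 targets it, but not in an unstressed syllable → unchanged [u].
/s/ (between /u/ and /e/): between two vowels, so rule 1 applies → [z].
/e/ meets the environment for rule 4 (in an unstressed syllable) → [ə].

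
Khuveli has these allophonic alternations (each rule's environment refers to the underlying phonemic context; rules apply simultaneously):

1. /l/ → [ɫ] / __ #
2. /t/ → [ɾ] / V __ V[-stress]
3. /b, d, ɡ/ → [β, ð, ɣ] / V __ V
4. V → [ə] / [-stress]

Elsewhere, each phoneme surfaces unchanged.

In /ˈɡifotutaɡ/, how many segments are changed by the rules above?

5

Segments that undergo a rule: /o/ → [ə] (rule 4); /t/ → [ɾ] (rule 2); /u/ → [ə] (rule 4); /t/ → [ɾ] (rule 2); /a/ → [ə] (rule 4).
All other segments surface unchanged.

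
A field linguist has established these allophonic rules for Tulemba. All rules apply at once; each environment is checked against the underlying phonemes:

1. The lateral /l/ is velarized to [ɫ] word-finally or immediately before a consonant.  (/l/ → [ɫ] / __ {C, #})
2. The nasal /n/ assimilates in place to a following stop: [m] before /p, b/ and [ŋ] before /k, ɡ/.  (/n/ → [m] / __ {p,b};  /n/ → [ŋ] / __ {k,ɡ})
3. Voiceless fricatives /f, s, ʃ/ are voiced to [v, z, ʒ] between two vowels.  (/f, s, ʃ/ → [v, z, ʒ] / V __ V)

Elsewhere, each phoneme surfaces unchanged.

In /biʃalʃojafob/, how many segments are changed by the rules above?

3

Segments that undergo a rule: /ʃ/ → [ʒ] (rule 3); /l/ → [ɫ] (rule 1); /f/ → [v] (rule 3).
All other segments surface unchanged.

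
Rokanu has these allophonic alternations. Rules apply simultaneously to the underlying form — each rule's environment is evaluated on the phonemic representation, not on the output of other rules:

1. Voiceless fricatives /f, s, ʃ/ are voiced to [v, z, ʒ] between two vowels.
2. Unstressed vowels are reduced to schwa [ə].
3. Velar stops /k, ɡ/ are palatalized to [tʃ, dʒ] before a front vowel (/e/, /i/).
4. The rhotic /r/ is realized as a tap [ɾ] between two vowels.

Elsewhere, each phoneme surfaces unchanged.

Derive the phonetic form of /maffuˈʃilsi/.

/m/ stays [m].
Rule 2 applies to /a/ (between /m/ and /f/: in an unstressed syllable) → [ə].
/f/ (between /a/ and /f/) is in the target of rule 1 but the environment (between two vowels) is not met → [f].
/f/ — between /f/ and /u/; rule 1 does not apply here → [f].
/u/ (between /f/ and /ʃ/) occurs in an unstressed syllable → [ə] by rule 2.
/ʃ/ (between /u/ and /i/) occurs between two vowels → [ʒ] by rule 1.
/i/ (between /ʃ/ and /l/) is in the target of rule 2 but the environment (in an unstressed syllable) is not met → [i].
/l/ stays [l].
/s/ (between /l/ and /i/): rule 1 targets it, but not between two vowels → unchanged [s].
Rule 2 applies to /i/ (word-final: in an unstressed syllable) → [ə].

[məffəˈʒilsə]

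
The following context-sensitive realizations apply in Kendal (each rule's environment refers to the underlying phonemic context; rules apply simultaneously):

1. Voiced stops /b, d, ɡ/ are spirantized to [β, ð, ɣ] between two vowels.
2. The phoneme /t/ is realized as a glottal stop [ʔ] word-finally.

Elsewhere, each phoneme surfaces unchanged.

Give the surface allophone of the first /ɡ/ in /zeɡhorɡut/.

[ɡ]

/ɡ/ — between /e/ and /h/; rule 1 does not apply here → [ɡ].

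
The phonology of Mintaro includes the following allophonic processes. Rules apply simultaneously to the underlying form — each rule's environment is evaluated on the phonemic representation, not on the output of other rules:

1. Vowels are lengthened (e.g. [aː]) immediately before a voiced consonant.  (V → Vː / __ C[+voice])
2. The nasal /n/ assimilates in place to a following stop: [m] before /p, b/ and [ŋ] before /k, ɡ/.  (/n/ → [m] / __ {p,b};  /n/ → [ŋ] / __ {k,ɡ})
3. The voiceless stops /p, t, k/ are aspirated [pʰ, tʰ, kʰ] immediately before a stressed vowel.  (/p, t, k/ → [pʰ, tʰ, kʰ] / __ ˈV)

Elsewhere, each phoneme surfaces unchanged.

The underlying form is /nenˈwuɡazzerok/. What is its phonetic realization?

[neːnˈwuːɡaːzzeːrok]

/n/ (word-initial) is in the target of rule 2 but the environment (before a labial or velar stop) is not met → [n].
/e/ — between /n/ and /n/, before a voiced consonant — surfaces as [eː] (rule 1).
/n/ (between /e/ and /w/): rule 2 targets it, but not before a labial or velar stop → unchanged [n].
/w/ (between /n/ and /u/): no rule targets it → [w].
Rule 1 applies to /u/ (between /w/ and /ɡ/: before a voiced consonant) → [uː].
/ɡ/ (between /u/ and /a/) is unaffected → [ɡ].
/a/ (between /ɡ/ and /z/) occurs before a voiced consonant → [aː] by rule 1.
/z/ (between /a/ and /z/) is unaffected → [z].
/z/ stays [z].
/e/ (between /z/ and /r/): before a voiced consonant, so rule 1 applies → [eː].
/r/ stays [r].
/o/ (between /r/ and /k/) fails the environment for rule 1, so it stays [o].
/k/ (word-final) is in the target of rule 3 but the environment (immediately before a stressed vowel) is not met → [k].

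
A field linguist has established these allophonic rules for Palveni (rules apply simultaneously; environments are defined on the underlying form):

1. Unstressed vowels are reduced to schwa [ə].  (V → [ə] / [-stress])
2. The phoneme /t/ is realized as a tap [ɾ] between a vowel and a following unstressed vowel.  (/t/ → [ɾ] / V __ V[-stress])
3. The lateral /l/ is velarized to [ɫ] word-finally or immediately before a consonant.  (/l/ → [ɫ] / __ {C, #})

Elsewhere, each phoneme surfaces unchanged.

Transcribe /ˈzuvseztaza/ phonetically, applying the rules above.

/z/ (word-initial) is unaffected → [z].
/u/ (between /z/ and /v/): rule 1 targets it, but not in an unstressed syllable → unchanged [u].
/v/ — not in any rule's target class → [v].
/s/ — not in any rule's target class → [s].
/e/ (between /s/ and /z/): in an unstressed syllable, so rule 1 applies → [ə].
/z/ — not in any rule's target class → [z].
/t/ (between /z/ and /a/) fails the environment for rule 2, so it stays [t].
/a/ (between /t/ and /z/) occurs in an unstressed syllable → [ə] by rule 1.
/z/ — not in any rule's target class → [z].
Rule 1 applies to /a/ (word-final: in an unstressed syllable) → [ə].

[ˈzuvsəztəzə]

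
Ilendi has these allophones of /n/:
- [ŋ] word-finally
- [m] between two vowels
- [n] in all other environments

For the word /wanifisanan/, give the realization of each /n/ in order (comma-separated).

[m], [m], [ŋ]

Occurrence 1 (position 3): between two vowels → [m].
Occurrence 2 (position 9): between two vowels → [m].
Occurrence 3 (position 11): word-finally → [ŋ].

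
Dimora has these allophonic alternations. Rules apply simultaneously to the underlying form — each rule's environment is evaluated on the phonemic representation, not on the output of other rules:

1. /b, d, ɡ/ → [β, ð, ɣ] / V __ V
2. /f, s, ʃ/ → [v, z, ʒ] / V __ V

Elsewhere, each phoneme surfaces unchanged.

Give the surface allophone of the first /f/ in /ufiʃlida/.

/f/ meets the environment for rule 2 (between two vowels) → [v].

[v]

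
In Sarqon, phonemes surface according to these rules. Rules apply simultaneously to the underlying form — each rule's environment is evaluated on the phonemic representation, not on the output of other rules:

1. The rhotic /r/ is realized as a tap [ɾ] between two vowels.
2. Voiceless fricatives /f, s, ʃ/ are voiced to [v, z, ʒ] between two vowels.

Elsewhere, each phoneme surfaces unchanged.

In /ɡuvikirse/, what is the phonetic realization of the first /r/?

[r]

/r/ — between /i/ and /s/; rule 1 does not apply here → [r].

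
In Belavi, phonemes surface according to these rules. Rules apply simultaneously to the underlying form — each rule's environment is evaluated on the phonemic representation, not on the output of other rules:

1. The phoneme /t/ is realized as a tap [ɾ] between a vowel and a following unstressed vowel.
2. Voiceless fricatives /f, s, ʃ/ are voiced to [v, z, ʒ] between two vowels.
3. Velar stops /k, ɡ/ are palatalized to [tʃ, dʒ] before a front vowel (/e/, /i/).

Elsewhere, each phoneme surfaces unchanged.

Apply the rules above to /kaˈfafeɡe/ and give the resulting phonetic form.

[kaˈvavedʒe]

/k/ — word-initial; rule 3 does not apply here → [k].
/a/ stays [a].
/f/ (between /a/ and /a/): between two vowels, so rule 2 applies → [v].
/a/ (between /f/ and /f/): no rule targets it → [a].
/f/ (between /a/ and /e/): between two vowels, so rule 2 applies → [v].
/e/ (between /f/ and /ɡ/) is unaffected → [e].
/ɡ/ (between /e/ and /e/): before a front vowel, so rule 3 applies → [dʒ].
/e/ (word-final) is unaffected → [e].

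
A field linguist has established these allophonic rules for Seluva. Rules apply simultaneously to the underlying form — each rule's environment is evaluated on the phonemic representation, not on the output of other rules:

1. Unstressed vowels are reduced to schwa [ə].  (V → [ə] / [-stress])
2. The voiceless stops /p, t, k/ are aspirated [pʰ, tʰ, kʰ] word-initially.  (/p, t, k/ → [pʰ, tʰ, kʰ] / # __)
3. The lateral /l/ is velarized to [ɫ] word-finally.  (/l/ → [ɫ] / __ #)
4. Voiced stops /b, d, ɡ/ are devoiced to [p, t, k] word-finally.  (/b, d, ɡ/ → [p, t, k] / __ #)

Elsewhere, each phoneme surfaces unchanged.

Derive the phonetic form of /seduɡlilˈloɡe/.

/s/ (word-initial) is unaffected → [s].
/e/ (between /s/ and /d/) occurs in an unstressed syllable → [ə] by rule 1.
/d/ (between /e/ and /u/): rule 4 targets it, but not word-finally → unchanged [d].
/u/ — between /d/ and /ɡ/, in an unstressed syllable — surfaces as [ə] (rule 1).
/ɡ/ — between /u/ and /l/; rule 4 does not apply here → [ɡ].
/l/ (between /ɡ/ and /i/) fails the environment for rule 3, so it stays [l].
/i/ meets the environment for rule 1 (in an unstressed syllable) → [ə].
/l/ (between /i/ and /l/): rule 3 targets it, but not word-finally → unchanged [l].
/l/ (between /l/ and /o/): rule 3 targets it, but not word-finally → unchanged [l].
/o/ — between /l/ and /ɡ/; rule 1 does not apply here → [o].
/ɡ/ (between /o/ and /e/) fails the environment for rule 4, so it stays [ɡ].
/e/ (word-final) occurs in an unstressed syllable → [ə] by rule 1.

[sədəɡləlˈloɡə]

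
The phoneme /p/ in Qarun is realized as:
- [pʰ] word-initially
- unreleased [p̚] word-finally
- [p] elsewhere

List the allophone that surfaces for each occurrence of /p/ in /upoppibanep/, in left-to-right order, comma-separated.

Occurrence 1 (position 2): no conditioning environment matches → elsewhere allophone [p].
Occurrence 2 (position 4): no conditioning environment matches → elsewhere allophone [p].
Occurrence 3 (position 5): no conditioning environment matches → elsewhere allophone [p].
Occurrence 4 (position 11): word-finally → [p̚].

[p], [p], [p], [p̚]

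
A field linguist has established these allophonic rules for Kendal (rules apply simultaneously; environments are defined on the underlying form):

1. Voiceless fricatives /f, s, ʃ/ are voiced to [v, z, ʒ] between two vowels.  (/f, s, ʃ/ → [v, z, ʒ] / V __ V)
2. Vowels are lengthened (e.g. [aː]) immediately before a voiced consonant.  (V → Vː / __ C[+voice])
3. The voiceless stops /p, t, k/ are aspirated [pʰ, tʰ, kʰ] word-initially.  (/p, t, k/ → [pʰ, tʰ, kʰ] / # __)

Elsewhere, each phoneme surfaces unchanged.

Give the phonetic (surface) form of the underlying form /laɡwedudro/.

[laːɡweːduːdro]

/l/ (word-initial) is unaffected → [l].
/a/ (between /l/ and /ɡ/) occurs before a voiced consonant → [aː] by rule 2.
/ɡ/ (between /a/ and /w/) is unaffected → [ɡ].
/w/ stays [w].
/e/ — between /w/ and /d/, before a voiced consonant — surfaces as [eː] (rule 2).
/d/ stays [d].
Rule 2 applies to /u/ (between /d/ and /d/: before a voiced consonant) → [uː].
/d/ (between /u/ and /r/): no rule targets it → [d].
/r/ stays [r].
/o/ (word-final): rule 2 targets it, but not before a voiced consonant → unchanged [o].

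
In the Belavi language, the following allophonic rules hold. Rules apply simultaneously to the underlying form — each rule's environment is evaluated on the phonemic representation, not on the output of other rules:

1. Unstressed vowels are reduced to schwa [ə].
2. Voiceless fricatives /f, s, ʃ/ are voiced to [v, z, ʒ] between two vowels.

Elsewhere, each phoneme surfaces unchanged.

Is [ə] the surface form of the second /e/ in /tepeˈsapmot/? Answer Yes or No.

Yes

Rule 1 applies to /e/ (between /p/ and /s/: in an unstressed syllable) → [ə].
The actual realization is [ə], which matches [ə].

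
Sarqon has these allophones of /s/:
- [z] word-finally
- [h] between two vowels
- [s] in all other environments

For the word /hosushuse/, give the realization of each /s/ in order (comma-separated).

Occurrence 1 (position 3): between two vowels → [h].
Occurrence 2 (position 5): no conditioning environment matches → elsewhere allophone [s].
Occurrence 3 (position 8): between two vowels → [h].

[h], [s], [h]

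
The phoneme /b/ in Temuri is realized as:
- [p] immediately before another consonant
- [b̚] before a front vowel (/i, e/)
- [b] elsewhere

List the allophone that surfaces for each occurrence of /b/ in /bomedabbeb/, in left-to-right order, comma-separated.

[b], [p], [b̚], [b]

Occurrence 1 (position 1): no conditioning environment matches → elsewhere allophone [b].
Occurrence 2 (position 7): immediately before another consonant → [p].
Occurrence 3 (position 8): before a front vowel (/i, e/) → [b̚].
Occurrence 4 (position 10): no conditioning environment matches → elsewhere allophone [b].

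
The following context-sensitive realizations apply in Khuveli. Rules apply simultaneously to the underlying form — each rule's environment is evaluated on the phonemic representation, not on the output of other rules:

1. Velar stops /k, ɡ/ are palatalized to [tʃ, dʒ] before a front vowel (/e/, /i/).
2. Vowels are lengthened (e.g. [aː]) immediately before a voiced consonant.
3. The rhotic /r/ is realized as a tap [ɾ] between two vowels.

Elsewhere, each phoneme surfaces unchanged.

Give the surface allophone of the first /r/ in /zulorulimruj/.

/r/ — between /o/ and /u/, between two vowels — surfaces as [ɾ] (rule 3).

[ɾ]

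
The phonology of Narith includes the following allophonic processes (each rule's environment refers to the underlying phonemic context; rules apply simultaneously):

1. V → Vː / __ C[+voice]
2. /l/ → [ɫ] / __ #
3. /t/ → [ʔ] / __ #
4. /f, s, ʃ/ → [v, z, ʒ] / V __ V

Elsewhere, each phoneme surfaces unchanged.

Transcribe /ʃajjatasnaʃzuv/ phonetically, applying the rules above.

/ʃ/ (word-initial) fails the environment for rule 4, so it stays [ʃ].
/a/ meets the environment for rule 1 (before a voiced consonant) → [aː].
/j/ stays [j].
/j/ stays [j].
/a/ (between /j/ and /t/) fails the environment for rule 1, so it stays [a].
/t/ (between /a/ and /a/) fails the environment for rule 3, so it stays [t].
/a/ (between /t/ and /s/) is in the target of rule 1 but the environment (before a voiced consonant) is not met → [a].
/s/ — between /a/ and /n/; rule 4 does not apply here → [s].
/n/ (between /s/ and /a/) is unaffected → [n].
/a/ (between /n/ and /ʃ/) is in the target of rule 1 but the environment (before a voiced consonant) is not met → [a].
/ʃ/ (between /a/ and /z/): rule 4 targets it, but not between two vowels → unchanged [ʃ].
/z/ (between /ʃ/ and /u/) is unaffected → [z].
/u/ — between /z/ and /v/, before a voiced consonant — surfaces as [uː] (rule 1).
/v/ (word-final) is unaffected → [v].

[ʃaːjjatasnaʃzuːv]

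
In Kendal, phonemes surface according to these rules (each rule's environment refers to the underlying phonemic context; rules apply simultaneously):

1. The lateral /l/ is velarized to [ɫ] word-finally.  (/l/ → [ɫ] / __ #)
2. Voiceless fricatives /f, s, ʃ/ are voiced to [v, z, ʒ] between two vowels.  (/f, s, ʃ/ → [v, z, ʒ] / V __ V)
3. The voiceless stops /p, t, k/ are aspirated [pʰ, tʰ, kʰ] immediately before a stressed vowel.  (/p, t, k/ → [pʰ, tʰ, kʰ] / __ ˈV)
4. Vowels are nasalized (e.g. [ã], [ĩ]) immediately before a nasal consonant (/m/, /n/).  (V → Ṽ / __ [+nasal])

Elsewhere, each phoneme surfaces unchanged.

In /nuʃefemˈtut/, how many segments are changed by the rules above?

4

Segments that undergo a rule: /ʃ/ → [ʒ] (rule 2); /f/ → [v] (rule 2); /e/ → [ẽ] (rule 4); /t/ → [tʰ] (rule 3).
All other segments surface unchanged.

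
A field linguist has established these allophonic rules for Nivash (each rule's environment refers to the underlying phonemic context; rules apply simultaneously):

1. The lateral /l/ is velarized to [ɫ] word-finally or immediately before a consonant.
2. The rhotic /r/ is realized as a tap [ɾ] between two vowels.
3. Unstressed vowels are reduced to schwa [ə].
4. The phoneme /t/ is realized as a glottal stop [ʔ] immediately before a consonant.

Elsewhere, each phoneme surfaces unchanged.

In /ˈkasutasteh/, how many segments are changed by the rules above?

Segments that undergo a rule: /u/ → [ə] (rule 3); /a/ → [ə] (rule 3); /e/ → [ə] (rule 3).
All other segments surface unchanged.

3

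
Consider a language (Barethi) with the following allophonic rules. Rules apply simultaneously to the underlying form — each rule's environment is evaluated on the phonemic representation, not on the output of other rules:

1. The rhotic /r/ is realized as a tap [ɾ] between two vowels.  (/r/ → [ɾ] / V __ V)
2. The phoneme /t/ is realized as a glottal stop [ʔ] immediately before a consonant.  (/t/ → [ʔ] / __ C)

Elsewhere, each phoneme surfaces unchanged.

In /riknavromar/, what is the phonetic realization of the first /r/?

[r]

/r/ (word-initial) is in the target of rule 1 but the environment (between two vowels) is not met → [r].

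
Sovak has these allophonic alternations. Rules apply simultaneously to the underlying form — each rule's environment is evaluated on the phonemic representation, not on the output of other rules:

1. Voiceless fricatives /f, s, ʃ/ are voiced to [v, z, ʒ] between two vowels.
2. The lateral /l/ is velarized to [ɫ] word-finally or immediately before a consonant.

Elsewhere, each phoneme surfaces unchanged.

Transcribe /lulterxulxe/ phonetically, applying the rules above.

[luɫterxuɫxe]

/l/ (word-initial): rule 2 targets it, but not word-finally or immediately before a consonant → unchanged [l].
/l/ (between /u/ and /t/): word-finally or immediately before a consonant, so rule 2 applies → [ɫ].
/l/ (between /u/ and /x/): word-finally or immediately before a consonant, so rule 2 applies → [ɫ].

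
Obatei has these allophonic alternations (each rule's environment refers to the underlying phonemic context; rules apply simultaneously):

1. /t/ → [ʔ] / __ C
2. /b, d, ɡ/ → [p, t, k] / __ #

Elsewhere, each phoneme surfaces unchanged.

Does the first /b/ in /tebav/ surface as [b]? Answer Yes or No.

/b/ (between /e/ and /a/) is in the target of rule 2 but the environment (word-finally) is not met → [b].
The actual realization is [b], which matches [b].

Yes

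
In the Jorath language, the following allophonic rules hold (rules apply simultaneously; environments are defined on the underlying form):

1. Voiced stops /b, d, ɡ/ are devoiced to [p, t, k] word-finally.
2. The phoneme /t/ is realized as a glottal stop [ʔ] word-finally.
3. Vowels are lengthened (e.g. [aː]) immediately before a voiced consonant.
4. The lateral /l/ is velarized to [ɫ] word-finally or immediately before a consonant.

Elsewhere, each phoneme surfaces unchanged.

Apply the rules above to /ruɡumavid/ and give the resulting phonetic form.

[ruːɡuːmaːviːt]

/r/ — not in any rule's target class → [r].
/u/ (between /r/ and /ɡ/): before a voiced consonant, so rule 3 applies → [uː].
/ɡ/ — between /u/ and /u/; rule 1 does not apply here → [ɡ].
/u/ (between /ɡ/ and /m/): before a voiced consonant, so rule 3 applies → [uː].
/m/ (between /u/ and /a/): no rule targets it → [m].
Rule 3 applies to /a/ (between /m/ and /v/: before a voiced consonant) → [aː].
/v/ — not in any rule's target class → [v].
/i/ (between /v/ and /d/): before a voiced consonant, so rule 3 applies → [iː].
/d/ meets the environment for rule 1 (word-finally) → [t].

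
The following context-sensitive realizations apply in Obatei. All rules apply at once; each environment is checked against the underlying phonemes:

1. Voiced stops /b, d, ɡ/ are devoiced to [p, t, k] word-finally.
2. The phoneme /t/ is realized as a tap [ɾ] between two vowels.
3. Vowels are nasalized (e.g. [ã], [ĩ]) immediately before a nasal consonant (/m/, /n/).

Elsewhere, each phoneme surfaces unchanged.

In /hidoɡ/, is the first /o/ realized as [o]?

/o/ (between /d/ and /ɡ/): rule 3 targets it, but not before a nasal consonant → unchanged [o].
The actual realization is [o], which matches [o].

Yes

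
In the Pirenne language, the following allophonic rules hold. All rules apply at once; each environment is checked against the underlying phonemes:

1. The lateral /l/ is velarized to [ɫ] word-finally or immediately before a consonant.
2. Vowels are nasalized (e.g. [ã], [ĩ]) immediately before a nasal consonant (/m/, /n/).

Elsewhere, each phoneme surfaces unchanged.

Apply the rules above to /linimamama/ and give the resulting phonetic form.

/l/ (word-initial) is in the target of rule 1 but the environment (word-finally or immediately before a consonant) is not met → [l].
Rule 2 applies to /i/ (between /l/ and /n/: before a nasal consonant) → [ĩ].
/n/ (between /i/ and /i/) is unaffected → [n].
/i/ (between /n/ and /m/) occurs before a nasal consonant → [ĩ] by rule 2.
/m/ (between /i/ and /a/) is unaffected → [m].
/a/ (between /m/ and /m/): before a nasal consonant, so rule 2 applies → [ã].
/m/ — not in any rule's target class → [m].
/a/ (between /m/ and /m/) occurs before a nasal consonant → [ã] by rule 2.
/m/ (between /a/ and /a/): no rule targets it → [m].
/a/ (word-final) is in the target of rule 2 but the environment (before a nasal consonant) is not met → [a].

[lĩnĩmãmãma]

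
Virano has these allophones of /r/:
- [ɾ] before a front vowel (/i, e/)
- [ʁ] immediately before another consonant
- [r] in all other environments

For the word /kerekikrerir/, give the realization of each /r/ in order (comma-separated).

Occurrence 1 (position 3): before a front vowel (/i, e/) → [ɾ].
Occurrence 2 (position 8): before a front vowel (/i, e/) → [ɾ].
Occurrence 3 (position 10): before a front vowel (/i, e/) → [ɾ].
Occurrence 4 (position 12): no conditioning environment matches → elsewhere allophone [r].

[ɾ], [ɾ], [ɾ], [r]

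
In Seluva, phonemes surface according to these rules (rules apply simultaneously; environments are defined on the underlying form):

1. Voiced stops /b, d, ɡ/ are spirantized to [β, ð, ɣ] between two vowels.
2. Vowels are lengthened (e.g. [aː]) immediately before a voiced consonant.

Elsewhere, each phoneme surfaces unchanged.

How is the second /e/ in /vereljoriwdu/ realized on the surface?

/e/ meets the environment for rule 2 (before a voiced consonant) → [eː].

[eː]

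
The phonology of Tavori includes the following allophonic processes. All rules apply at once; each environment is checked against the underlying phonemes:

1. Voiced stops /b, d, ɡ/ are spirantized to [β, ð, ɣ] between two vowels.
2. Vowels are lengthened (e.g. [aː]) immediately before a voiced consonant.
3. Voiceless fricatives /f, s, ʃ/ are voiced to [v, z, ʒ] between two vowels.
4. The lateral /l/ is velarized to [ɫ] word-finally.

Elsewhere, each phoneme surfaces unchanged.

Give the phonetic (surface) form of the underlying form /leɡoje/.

[leːɣoːje]

/l/ (word-initial): rule 4 targets it, but not word-finally → unchanged [l].
Rule 2 applies to /e/ (between /l/ and /ɡ/: before a voiced consonant) → [eː].
/ɡ/ (between /e/ and /o/) occurs between two vowels → [ɣ] by rule 1.
/o/ (between /ɡ/ and /j/): before a voiced consonant, so rule 2 applies → [oː].
/j/ stays [j].
/e/ — word-final; rule 2 does not apply here → [e].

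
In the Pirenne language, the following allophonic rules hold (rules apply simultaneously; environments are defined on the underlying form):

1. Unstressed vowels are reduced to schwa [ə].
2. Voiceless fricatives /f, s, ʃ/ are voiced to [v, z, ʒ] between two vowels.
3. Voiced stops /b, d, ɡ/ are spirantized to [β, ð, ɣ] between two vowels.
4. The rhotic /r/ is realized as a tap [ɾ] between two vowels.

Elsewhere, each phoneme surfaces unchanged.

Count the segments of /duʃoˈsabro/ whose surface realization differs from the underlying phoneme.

Segments that undergo a rule: /u/ → [ə] (rule 1); /ʃ/ → [ʒ] (rule 2); /o/ → [ə] (rule 1); /s/ → [z] (rule 2); /o/ → [ə] (rule 1).
All other segments surface unchanged.

5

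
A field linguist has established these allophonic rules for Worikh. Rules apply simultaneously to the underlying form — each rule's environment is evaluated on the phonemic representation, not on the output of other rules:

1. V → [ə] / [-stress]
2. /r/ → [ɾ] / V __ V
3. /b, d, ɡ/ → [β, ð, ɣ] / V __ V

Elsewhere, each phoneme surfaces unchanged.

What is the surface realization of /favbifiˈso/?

/f/ (word-initial) is unaffected → [f].
/a/ (between /f/ and /v/) occurs in an unstressed syllable → [ə] by rule 1.
/v/ (between /a/ and /b/) is unaffected → [v].
/b/ (between /v/ and /i/) is in the target of rule 3 but the environment (between two vowels) is not met → [b].
Rule 1 applies to /i/ (between /b/ and /f/: in an unstressed syllable) → [ə].
/f/ (between /i/ and /i/): no rule targets it → [f].
/i/ — between /f/ and /s/, in an unstressed syllable — surfaces as [ə] (rule 1).
/s/ (between /i/ and /o/) is unaffected → [s].
/o/ (word-final) is in the target of rule 1 but the environment (in an unstressed syllable) is not met → [o].

[fəvbəfəˈso]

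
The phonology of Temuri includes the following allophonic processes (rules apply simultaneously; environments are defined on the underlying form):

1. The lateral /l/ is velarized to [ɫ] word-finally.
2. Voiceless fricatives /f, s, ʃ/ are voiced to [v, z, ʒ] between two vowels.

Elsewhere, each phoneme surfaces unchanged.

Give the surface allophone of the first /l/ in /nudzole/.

/l/ (between /o/ and /e/) fails the environment for rule 1, so it stays [l].

[l]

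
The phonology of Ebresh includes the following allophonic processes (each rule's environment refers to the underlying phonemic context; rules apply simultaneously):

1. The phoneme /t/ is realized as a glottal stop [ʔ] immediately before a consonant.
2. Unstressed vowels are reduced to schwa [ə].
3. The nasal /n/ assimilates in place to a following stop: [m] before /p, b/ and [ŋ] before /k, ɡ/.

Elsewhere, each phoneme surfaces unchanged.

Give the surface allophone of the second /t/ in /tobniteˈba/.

/t/ (between /i/ and /e/): rule 1 targets it, but not immediately before a consonant → unchanged [t].

[t]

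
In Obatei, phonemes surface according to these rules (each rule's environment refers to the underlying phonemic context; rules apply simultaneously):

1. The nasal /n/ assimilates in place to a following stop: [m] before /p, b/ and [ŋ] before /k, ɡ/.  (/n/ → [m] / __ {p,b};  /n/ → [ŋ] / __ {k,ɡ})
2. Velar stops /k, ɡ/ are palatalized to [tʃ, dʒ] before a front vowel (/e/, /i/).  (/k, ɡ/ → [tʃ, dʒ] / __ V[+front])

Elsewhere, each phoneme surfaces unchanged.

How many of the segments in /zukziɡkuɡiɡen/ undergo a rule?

2

Segments that undergo a rule: /ɡ/ → [dʒ] (rule 2); /ɡ/ → [dʒ] (rule 2).
All other segments surface unchanged.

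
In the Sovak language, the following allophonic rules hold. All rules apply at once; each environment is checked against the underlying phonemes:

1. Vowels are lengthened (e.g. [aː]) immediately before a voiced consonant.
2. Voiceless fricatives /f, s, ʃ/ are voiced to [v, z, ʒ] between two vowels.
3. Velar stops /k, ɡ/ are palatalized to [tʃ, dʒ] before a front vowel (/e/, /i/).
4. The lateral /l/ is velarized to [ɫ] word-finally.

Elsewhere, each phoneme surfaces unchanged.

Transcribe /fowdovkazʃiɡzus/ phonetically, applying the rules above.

/f/ — word-initial; rule 2 does not apply here → [f].
/o/ meets the environment for rule 1 (before a voiced consonant) → [oː].
/w/ — not in any rule's target class → [w].
/d/ (between /w/ and /o/): no rule targets it → [d].
/o/ — between /d/ and /v/, before a voiced consonant — surfaces as [oː] (rule 1).
/v/ stays [v].
/k/ (between /v/ and /a/): rule 3 targets it, but not before a front vowel → unchanged [k].
/a/ meets the environment for rule 1 (before a voiced consonant) → [aː].
/z/ (between /a/ and /ʃ/): no rule targets it → [z].
/ʃ/ (between /z/ and /i/) fails the environment for rule 2, so it stays [ʃ].
Rule 1 applies to /i/ (between /ʃ/ and /ɡ/: before a voiced consonant) → [iː].
/ɡ/ (between /i/ and /z/) fails the environment for rule 3, so it stays [ɡ].
/z/ — not in any rule's target class → [z].
/u/ (between /z/ and /s/): rule 1 targets it, but not before a voiced consonant → unchanged [u].
/s/ (word-final): rule 2 targets it, but not between two vowels → unchanged [s].

[foːwdoːvkaːzʃiːɡzus]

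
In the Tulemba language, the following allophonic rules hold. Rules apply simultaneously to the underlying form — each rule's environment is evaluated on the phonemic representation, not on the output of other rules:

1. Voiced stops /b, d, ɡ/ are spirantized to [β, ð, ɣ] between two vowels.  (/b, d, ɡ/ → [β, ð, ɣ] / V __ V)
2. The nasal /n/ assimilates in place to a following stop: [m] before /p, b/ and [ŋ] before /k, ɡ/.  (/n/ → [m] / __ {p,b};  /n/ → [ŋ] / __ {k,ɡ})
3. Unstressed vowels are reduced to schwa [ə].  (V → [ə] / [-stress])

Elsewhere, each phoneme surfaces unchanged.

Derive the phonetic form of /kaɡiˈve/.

/k/ (word-initial): no rule targets it → [k].
/a/ (between /k/ and /ɡ/): in an unstressed syllable, so rule 3 applies → [ə].
/ɡ/ — between /a/ and /i/, between two vowels — surfaces as [ɣ] (rule 1).
/i/ — between /ɡ/ and /v/, in an unstressed syllable — surfaces as [ə] (rule 3).
/v/ (between /i/ and /e/): no rule targets it → [v].
/e/ (word-final) fails the environment for rule 3, so it stays [e].

[kəɣəˈve]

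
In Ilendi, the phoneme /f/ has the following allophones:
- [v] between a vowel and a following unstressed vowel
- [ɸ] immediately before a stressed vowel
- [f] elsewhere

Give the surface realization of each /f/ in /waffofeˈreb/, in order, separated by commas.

[f], [f], [v]

Occurrence 1 (position 3): no conditioning environment matches → elsewhere allophone [f].
Occurrence 2 (position 4): no conditioning environment matches → elsewhere allophone [f].
Occurrence 3 (position 6): between a vowel and a following unstressed vowel → [v].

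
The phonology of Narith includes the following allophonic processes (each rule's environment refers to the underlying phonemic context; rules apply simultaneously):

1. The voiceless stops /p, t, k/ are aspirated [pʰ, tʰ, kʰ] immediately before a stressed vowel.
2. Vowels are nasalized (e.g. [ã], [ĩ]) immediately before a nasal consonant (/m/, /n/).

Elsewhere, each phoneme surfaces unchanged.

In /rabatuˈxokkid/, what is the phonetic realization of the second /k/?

[k]

/k/ (between /k/ and /i/): rule 1 targets it, but not immediately before a stressed vowel → unchanged [k].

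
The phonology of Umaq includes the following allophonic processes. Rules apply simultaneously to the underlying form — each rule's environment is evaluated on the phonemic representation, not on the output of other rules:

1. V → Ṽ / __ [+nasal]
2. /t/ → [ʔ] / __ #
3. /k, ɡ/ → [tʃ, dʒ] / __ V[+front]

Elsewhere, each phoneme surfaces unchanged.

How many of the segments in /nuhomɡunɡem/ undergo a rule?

4

Segments that undergo a rule: /o/ → [õ] (rule 1); /u/ → [ũ] (rule 1); /ɡ/ → [dʒ] (rule 3); /e/ → [ẽ] (rule 1).
All other segments surface unchanged.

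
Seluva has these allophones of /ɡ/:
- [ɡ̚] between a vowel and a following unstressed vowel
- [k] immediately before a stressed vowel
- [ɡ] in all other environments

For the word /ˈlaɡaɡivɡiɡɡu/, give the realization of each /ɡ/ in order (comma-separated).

[ɡ̚], [ɡ̚], [ɡ], [ɡ], [ɡ]

Occurrence 1 (position 3): between a vowel and a following unstressed vowel → [ɡ̚].
Occurrence 2 (position 5): between a vowel and a following unstressed vowel → [ɡ̚].
Occurrence 3 (position 8): no conditioning environment matches → elsewhere allophone [ɡ].
Occurrence 4 (position 10): no conditioning environment matches → elsewhere allophone [ɡ].
Occurrence 5 (position 11): no conditioning environment matches → elsewhere allophone [ɡ].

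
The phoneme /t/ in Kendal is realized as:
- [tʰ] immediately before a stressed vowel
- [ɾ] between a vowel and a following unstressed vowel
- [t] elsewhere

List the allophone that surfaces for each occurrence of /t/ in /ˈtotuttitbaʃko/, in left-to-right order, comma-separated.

Occurrence 1 (position 1): immediately before a stressed vowel → [tʰ].
Occurrence 2 (position 3): between a vowel and an unstressed vowel → [ɾ].
Occurrence 3 (position 5): no conditioning environment matches → elsewhere allophone [t].
Occurrence 4 (position 6): no conditioning environment matches → elsewhere allophone [t].
Occurrence 5 (position 8): no conditioning environment matches → elsewhere allophone [t].

[tʰ], [ɾ], [t], [t], [t]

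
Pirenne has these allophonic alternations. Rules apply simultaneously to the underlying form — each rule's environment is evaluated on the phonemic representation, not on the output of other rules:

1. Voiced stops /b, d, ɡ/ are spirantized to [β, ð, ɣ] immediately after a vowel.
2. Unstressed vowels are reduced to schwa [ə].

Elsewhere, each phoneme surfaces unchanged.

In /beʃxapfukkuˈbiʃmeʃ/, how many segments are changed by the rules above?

6

Segments that undergo a rule: /e/ → [ə] (rule 2); /a/ → [ə] (rule 2); /u/ → [ə] (rule 2); /u/ → [ə] (rule 2); /b/ → [β] (rule 1); /e/ → [ə] (rule 2).
All other segments surface unchanged.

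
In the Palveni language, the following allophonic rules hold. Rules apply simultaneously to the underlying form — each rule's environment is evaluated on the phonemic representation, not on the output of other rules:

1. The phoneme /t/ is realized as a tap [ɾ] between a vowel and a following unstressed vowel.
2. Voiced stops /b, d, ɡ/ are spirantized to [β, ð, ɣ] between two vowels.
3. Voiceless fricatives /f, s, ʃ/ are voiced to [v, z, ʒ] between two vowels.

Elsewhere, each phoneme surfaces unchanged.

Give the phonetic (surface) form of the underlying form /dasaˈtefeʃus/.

[dazaˈteveʒus]

/d/ (word-initial) fails the environment for rule 2, so it stays [d].
/s/ meets the environment for rule 3 (between two vowels) → [z].
/t/ (between /a/ and /e/): rule 1 targets it, but not between a vowel and a following unstressed vowel → unchanged [t].
Rule 3 applies to /f/ (between /e/ and /e/: between two vowels) → [v].
Rule 3 applies to /ʃ/ (between /e/ and /u/: between two vowels) → [ʒ].
/s/ — word-final; rule 3 does not apply here → [s].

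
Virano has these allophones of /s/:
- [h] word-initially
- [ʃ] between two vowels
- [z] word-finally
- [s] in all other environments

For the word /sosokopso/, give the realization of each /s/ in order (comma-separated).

[h], [ʃ], [s]

Occurrence 1 (position 1): word-initially → [h].
Occurrence 2 (position 3): between two vowels → [ʃ].
Occurrence 3 (position 8): no conditioning environment matches → elsewhere allophone [s].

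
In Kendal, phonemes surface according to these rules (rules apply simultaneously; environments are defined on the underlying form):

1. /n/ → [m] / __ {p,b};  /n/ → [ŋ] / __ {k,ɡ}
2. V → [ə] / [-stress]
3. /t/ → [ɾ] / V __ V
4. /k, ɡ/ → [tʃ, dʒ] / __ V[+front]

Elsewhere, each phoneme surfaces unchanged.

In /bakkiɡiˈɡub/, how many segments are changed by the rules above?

Segments that undergo a rule: /a/ → [ə] (rule 2); /k/ → [tʃ] (rule 4); /i/ → [ə] (rule 2); /ɡ/ → [dʒ] (rule 4); /i/ → [ə] (rule 2).
All other segments surface unchanged.

5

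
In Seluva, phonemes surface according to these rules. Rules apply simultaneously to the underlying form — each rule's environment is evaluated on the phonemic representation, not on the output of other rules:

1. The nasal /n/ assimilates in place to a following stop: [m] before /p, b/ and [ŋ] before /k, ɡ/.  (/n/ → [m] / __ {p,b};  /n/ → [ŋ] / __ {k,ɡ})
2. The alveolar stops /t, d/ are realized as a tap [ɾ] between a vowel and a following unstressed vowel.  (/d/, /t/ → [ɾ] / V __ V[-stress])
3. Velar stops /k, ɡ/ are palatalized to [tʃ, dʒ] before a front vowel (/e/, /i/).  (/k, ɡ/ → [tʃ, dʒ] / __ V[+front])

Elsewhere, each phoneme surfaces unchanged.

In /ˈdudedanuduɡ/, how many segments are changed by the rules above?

3

Segments that undergo a rule: /d/ → [ɾ] (rule 2); /d/ → [ɾ] (rule 2); /d/ → [ɾ] (rule 2).
All other segments surface unchanged.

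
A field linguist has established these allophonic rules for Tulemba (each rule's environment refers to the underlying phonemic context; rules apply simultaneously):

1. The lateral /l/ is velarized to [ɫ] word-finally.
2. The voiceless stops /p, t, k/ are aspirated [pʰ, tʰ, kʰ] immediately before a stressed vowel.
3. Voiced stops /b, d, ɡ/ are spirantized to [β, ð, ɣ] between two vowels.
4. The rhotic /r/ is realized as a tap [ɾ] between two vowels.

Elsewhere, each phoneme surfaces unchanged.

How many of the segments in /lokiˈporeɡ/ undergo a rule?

Segments that undergo a rule: /p/ → [pʰ] (rule 2); /r/ → [ɾ] (rule 4).
All other segments surface unchanged.

2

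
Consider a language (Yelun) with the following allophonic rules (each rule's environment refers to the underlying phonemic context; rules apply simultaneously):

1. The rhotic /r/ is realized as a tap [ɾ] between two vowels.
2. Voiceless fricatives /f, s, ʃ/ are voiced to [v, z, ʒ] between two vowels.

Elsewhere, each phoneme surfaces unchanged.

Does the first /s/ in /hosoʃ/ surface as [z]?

/s/ (between /o/ and /o/) occurs between two vowels → [z] by rule 2.
The actual realization is [z], which matches [z].

Yes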